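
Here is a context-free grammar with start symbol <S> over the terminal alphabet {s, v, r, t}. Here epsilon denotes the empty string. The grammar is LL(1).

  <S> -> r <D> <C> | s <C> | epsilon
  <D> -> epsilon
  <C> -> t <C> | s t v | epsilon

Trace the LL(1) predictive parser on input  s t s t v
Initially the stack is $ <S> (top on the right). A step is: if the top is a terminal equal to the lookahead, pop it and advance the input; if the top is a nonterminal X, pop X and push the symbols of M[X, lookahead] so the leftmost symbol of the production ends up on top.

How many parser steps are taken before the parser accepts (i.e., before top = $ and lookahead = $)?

8

step 1: stack=$ <S>  input=s t s t v $  — expand <S> -> s <C>
step 2: stack=$ <C> s  input=s t s t v $  — match s
step 3: stack=$ <C>  input=t s t v $  — expand <C> -> t <C>
step 4: stack=$ <C> t  input=t s t v $  — match t
step 5: stack=$ <C>  input=s t v $  — expand <C> -> s t v
step 6: stack=$ v t s  input=s t v $  — match s
step 7: stack=$ v t  input=t v $  — match t
step 8: stack=$ v  input=v $  — match v
Accept reached after 8 steps.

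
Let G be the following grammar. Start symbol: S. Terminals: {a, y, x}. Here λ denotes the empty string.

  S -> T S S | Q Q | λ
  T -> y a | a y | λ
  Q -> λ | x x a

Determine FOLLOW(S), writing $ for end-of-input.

{$, a, x, y}

FIRST(T): from T->y a we get {y}; from T->a y we get {a}; from T->λ we get {λ}. So FIRST(T) = {λ, a, y}.
FIRST(Q): from Q->λ we get {λ}; from Q->x x a we get {x}. So FIRST(Q) = {λ, x}.
FIRST(S): from S->T S S we get {λ, a, x, y}; from S->Q Q we get {λ, x}; from S->λ we get {λ}. So FIRST(S) = {λ, a, x, y}.
FOLLOW(S) includes $ since S is the start symbol.
FOLLOW(S): in S->T S S (occurrence 1), S is followed by S with FIRST {λ, a, x, y}; in S->T S S (occurrence 1), the suffix after S is nullable (adds nothing new); in S->T S S (occurrence 2), the suffix after S is empty (adds nothing new). Thus FOLLOW(S) = {$, a, x, y}.
FOLLOW(T): in S->T S S, T is followed by S S with FIRST {λ, a, x, y}; in S->T S S, the suffix after T is nullable, so FOLLOW(T) ⊇ FOLLOW(S) = {$, a, x, y}. Thus FOLLOW(T) = {$, a, x, y}.
FOLLOW(Q): in S->Q Q (occurrence 1), Q is followed by Q with FIRST {λ, x}; in S->Q Q (occurrence 1), the suffix after Q is nullable, so FOLLOW(Q) ⊇ FOLLOW(S) = {$, a, x, y}; in S->Q Q (occurrence 2), the suffix after Q is empty, so FOLLOW(Q) ⊇ FOLLOW(S) = {$, a, x, y}. Thus FOLLOW(Q) = {$, a, x, y}.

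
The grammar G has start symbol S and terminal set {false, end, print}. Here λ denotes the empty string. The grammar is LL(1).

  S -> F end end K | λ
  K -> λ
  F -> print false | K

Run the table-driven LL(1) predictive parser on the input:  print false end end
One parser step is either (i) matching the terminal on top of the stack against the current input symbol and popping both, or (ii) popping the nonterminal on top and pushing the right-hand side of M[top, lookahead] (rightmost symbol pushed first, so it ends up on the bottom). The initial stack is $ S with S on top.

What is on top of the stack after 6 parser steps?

K

     Stack                    Input                  Action
  1  $ S                      print false end end $  expand S -> F end end K
  2  $ K end end F            print false end end $  expand F -> print false
  3  $ K end end false print  print false end end $  match print
  4  $ K end end false        false end end $        match false
  5  $ K end end              end end $              match end
  6  $ K end                  end $                  match end
Stack after step 6: $ K (top = K).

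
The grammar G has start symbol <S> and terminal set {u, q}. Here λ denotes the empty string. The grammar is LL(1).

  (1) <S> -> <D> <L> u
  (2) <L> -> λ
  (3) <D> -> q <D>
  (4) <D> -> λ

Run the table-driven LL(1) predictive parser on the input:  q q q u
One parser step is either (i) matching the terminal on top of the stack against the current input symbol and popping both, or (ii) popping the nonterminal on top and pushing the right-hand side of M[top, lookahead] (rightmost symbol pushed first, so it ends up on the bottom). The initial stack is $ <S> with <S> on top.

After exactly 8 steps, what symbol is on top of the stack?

     Stack          Input      Action
  1  $ <S>          q q q u $  expand <S> -> <D> <L> u
  2  $ u <L> <D>    q q q u $  expand <D> -> q <D>
  3  $ u <L> <D> q  q q q u $  match q
  4  $ u <L> <D>    q q u $    expand <D> -> q <D>
  5  $ u <L> <D> q  q q u $    match q
  6  $ u <L> <D>    q u $      expand <D> -> q <D>
  7  $ u <L> <D> q  q u $      match q
  8  $ u <L> <D>    u $        expand <D> -> λ
Stack after step 8: $ u <L> (top = <L>).

<L>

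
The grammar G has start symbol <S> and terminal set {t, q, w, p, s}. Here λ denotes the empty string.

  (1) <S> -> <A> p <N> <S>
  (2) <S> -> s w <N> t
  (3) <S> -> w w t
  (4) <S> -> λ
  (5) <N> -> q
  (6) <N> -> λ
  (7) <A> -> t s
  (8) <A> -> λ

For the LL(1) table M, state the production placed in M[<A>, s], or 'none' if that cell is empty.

none

FIRST(<N>) = {λ, q}
FIRST(<A>) = {λ, t}
FIRST(<S>) = {λ, p, s, t, w}  (via <A> p <N> <S>)
FOLLOW(<S>) includes $ since <S> is the start symbol.
FOLLOW(<A>): in <S>-><A> p <N> <S>, <A> is followed by p <N> <S> with FIRST {p}. Thus FOLLOW(<A>) = {p}.
For <A> -> t s: FIRST(t s) = {t}, so it goes in M[<A>, t] for t ∈ {t}.
For <A> -> λ: FIRST(λ) = {λ}, so it goes in M[<A>, t] for t ∈ {}; since λ ∈ FIRST, also for every t ∈ FOLLOW(<A>) = {p}.
None of these place a production in M[<A>, s].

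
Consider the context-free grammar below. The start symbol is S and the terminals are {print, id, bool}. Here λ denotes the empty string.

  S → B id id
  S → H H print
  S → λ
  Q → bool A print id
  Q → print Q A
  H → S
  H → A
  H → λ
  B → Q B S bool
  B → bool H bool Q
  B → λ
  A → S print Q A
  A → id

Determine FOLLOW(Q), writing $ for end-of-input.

FIRST(Q): from Q→bool A print id we get {bool}; from Q→print Q A we get {print}. So FIRST(Q) = {bool, print}.
FIRST(B): from B→Q B S bool we get {bool, print}; from B→bool H bool Q we get {bool}; from B→λ we get {λ}. So FIRST(B) = {λ, bool, print}.
FIRST(S): from S→B id id we get {bool, id, print}; from S→H H print we get {bool, id, print}; from S→λ we get {λ}. So FIRST(S) = {λ, bool, id, print}.
FIRST(A): from A→S print Q A we get {bool, id, print}; from A→id we get {id}. So FIRST(A) = {bool, id, print}.
FIRST(H): from H→S we get {λ, bool, id, print}; from H→A we get {bool, id, print}; from H→λ we get {λ}. So FIRST(H) = {λ, bool, id, print}.
FOLLOW(S) includes $ since S is the start symbol.
FOLLOW(H): in S→H H print (occurrence 1), H is followed by H print with FIRST {bool, id, print}; in S→H H print (occurrence 2), H is followed by print with FIRST {print}; in B→bool H bool Q, H is followed by bool Q with FIRST {bool}. Thus FOLLOW(H) = {bool, id, print}.
FOLLOW(S): in H→S, the suffix after S is empty, so FOLLOW(S) ⊇ FOLLOW(H) = {bool, id, print}; in B→Q B S bool, S is followed by bool with FIRST {bool}; in A→S print Q A, S is followed by print Q A with FIRST {print}. Thus FOLLOW(S) = {$, bool, id, print}.
FOLLOW(B): in S→B id id, B is followed by id id with FIRST {id}; in B→Q B S bool, B is followed by S bool with FIRST {bool, id, print}. Thus FOLLOW(B) = {bool, id, print}.
FOLLOW(Q): in Q→print Q A, Q is followed by A with FIRST {bool, id, print}; in B→Q B S bool, Q is followed by B S bool with FIRST {bool, id, print}; in B→bool H bool Q, the suffix after Q is empty, so FOLLOW(Q) ⊇ FOLLOW(B) = {bool, id, print}; in A→S print Q A, Q is followed by A with FIRST {bool, id, print}. Thus FOLLOW(Q) = {bool, id, print}.
FOLLOW(A): in Q→bool A print id, A is followed by print id with FIRST {print}; in Q→print Q A, the suffix after A is empty, so FOLLOW(A) ⊇ FOLLOW(Q) = {bool, id, print}; in H→A, the suffix after A is empty, so FOLLOW(A) ⊇ FOLLOW(H) = {bool, id, print}; in A→S print Q A, the suffix after A is empty (adds nothing new). Thus FOLLOW(A) = {bool, id, print}.

{bool, id, print}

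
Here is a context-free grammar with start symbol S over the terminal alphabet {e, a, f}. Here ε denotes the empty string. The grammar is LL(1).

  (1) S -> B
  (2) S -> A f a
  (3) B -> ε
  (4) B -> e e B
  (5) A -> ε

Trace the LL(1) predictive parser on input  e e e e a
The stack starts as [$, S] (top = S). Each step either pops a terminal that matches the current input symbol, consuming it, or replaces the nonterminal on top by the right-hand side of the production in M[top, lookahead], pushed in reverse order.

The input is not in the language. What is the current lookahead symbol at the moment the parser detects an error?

step 1: stack=$ S  input=e e e e a $  — expand S -> B
step 2: stack=$ B  input=e e e e a $  — expand B -> e e B
step 3: stack=$ B e e  input=e e e e a $  — match e
step 4: stack=$ B e  input=e e e a $  — match e
step 5: stack=$ B  input=e e a $  — expand B -> e e B
step 6: stack=$ B e e  input=e e a $  — match e
step 7: stack=$ B e  input=e a $  — match e
step 8: stack=$ B  input=a $  — error: M[B, a] is empty

a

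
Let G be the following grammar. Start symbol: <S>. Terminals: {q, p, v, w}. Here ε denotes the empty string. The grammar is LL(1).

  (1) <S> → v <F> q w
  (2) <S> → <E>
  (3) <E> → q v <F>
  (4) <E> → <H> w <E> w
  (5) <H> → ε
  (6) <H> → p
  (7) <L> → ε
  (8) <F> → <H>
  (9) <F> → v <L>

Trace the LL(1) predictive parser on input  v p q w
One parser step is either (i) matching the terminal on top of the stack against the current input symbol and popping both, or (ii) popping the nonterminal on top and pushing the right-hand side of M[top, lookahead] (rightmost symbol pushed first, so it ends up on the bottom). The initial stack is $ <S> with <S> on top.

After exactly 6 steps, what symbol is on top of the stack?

     Stack        Input      Action
  1  $ <S>        v p q w $  expand <S> → v <F> q w
  2  $ w q <F> v  v p q w $  match v
  3  $ w q <F>    p q w $    expand <F> → <H>
  4  $ w q <H>    p q w $    expand <H> → p
  5  $ w q p      p q w $    match p
  6  $ w q        q w $      match q
Stack after step 6: $ w (top = w).

w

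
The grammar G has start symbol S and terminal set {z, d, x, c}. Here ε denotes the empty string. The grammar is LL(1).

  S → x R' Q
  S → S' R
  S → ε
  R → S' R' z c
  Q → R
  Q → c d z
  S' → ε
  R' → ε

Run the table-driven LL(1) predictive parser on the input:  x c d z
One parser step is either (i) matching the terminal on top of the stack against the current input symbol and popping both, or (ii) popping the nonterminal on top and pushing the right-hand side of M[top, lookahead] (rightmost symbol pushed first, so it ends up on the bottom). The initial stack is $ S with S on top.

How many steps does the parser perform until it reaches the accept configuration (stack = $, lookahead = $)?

7

     Stack     Input      Action
  1  $ S       x c d z $  expand S → x R' Q
  2  $ Q R' x  x c d z $  match x
  3  $ Q R'    c d z $    expand R' → ε
  4  $ Q       c d z $    expand Q → c d z
  5  $ z d c   c d z $    match c
  6  $ z d     d z $      match d
  7  $ z       z $        match z
Accept reached after 7 steps.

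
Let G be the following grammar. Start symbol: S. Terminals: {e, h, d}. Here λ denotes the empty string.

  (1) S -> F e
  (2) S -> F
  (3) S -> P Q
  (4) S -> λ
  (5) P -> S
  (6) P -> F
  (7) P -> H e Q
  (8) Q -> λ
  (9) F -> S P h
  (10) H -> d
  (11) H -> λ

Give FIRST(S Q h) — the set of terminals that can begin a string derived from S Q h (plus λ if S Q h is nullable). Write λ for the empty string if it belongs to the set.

{d, e, h}

FIRST(Q) = {λ}
FIRST(H) = {λ, d}
FIRST(S) = {λ, d, e, h}  (via F e, F, P Q)
FIRST(P) = {λ, d, e, h}  (via S, F, H e Q)
FIRST(F) = {d, e, h}  (via S P h)
FIRST(S Q h): take FIRST of each symbol in turn, carrying on past any symbol whose FIRST contains λ; result {d, e, h}.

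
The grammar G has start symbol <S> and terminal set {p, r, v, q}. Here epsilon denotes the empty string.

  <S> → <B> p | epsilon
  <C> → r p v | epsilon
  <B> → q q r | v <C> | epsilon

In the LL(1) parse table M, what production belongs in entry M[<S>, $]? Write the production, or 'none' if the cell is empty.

<S> → epsilon

FIRST(<C>): from <C>→r p v we get {r}; from <C>→epsilon we get {epsilon}. So FIRST(<C>) = {epsilon, r}.
FIRST(<B>): from <B>→q q r we get {q}; from <B>→v <C> we get {v}; from <B>→epsilon we get {epsilon}. So FIRST(<B>) = {epsilon, q, v}.
FIRST(<S>): from <S>→<B> p we get {p, q, v}; from <S>→epsilon we get {epsilon}. So FIRST(<S>) = {epsilon, p, q, v}.
FOLLOW(<S>) includes $ since <S> is the start symbol.
FOLLOW(<S>): <S> appears on no right-hand side. Thus FOLLOW(<S>) = {$}.
For <S> → <B> p: FIRST(<B> p) = {p, q, v}, so it goes in M[<S>, t] for t ∈ {p, q, v}.
For <S> → epsilon: FIRST(epsilon) = {epsilon}, so it goes in M[<S>, t] for t ∈ {}; since epsilon ∈ FIRST, also for every t ∈ FOLLOW(<S>) = {$}.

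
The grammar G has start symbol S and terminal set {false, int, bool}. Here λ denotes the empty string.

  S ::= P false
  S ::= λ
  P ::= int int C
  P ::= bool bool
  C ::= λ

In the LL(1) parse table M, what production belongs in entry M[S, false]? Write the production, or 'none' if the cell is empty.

FIRST(P) = {bool, int}
FIRST(C) = {λ}
FIRST(S) = {λ, bool, int}  (via P false)
FOLLOW(S) includes $ since S is the start symbol.
FOLLOW(S): S appears on no right-hand side. Thus FOLLOW(S) = {$}.
For S ::= P false: FIRST(P false) = {bool, int}, so it goes in M[S, t] for t ∈ {bool, int}.
For S ::= λ: FIRST(λ) = {λ}, so it goes in M[S, t] for t ∈ {}; since λ ∈ FIRST, also for every t ∈ FOLLOW(S) = {$}.
None of these place a production in M[S, false].

none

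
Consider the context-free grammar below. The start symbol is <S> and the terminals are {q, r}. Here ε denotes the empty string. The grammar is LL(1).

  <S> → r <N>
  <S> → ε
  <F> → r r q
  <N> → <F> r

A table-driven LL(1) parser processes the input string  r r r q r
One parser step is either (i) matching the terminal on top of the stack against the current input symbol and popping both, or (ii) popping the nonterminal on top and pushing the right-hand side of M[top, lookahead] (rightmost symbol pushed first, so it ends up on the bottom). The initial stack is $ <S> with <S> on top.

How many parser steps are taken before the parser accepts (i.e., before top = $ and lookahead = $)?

     Stack      Input        Action
  1  $ <S>      r r r q r $  expand <S> → r <N>
  2  $ <N> r    r r r q r $  match r
  3  $ <N>      r r q r $    expand <N> → <F> r
  4  $ r <F>    r r q r $    expand <F> → r r q
  5  $ r q r r  r r q r $    match r
  6  $ r q r    r q r $      match r
  7  $ r q      q r $        match q
  8  $ r        r $          match r
Accept reached after 8 steps.

8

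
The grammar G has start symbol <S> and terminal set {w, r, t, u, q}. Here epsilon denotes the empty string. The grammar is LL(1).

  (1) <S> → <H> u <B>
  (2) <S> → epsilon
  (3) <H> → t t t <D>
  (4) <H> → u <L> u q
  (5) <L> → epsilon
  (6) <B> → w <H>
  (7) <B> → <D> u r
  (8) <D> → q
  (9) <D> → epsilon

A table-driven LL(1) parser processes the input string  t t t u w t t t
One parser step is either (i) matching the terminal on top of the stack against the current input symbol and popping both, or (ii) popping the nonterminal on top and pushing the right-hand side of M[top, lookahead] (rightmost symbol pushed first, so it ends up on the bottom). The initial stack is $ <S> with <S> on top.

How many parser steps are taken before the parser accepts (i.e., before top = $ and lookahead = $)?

14

      Stack              Input              Action
   1  $ <S>              t t t u w t t t $  expand <S> → <H> u <B>
   2  $ <B> u <H>        t t t u w t t t $  expand <H> → t t t <D>
   3  $ <B> u <D> t t t  t t t u w t t t $  match t
   4  $ <B> u <D> t t    t t u w t t t $    match t
   5  $ <B> u <D> t      t u w t t t $      match t
   6  $ <B> u <D>        u w t t t $        expand <D> → epsilon
   7  $ <B> u            u w t t t $        match u
   8  $ <B>              w t t t $          expand <B> → w <H>
   9  $ <H> w            w t t t $          match w
  10  $ <H>              t t t $            expand <H> → t t t <D>
  11  $ <D> t t t        t t t $            match t
  12  $ <D> t t          t t $              match t
  13  $ <D> t            t $                match t
  14  $ <D>              $                  expand <D> → epsilon
Accept reached after 14 steps.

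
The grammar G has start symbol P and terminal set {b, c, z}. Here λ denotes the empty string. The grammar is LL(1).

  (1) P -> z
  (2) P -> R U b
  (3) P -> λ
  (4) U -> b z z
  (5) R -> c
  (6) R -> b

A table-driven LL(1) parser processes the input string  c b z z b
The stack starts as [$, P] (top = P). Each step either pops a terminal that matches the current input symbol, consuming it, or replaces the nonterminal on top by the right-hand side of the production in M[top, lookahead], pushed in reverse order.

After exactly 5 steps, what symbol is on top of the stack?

step 1: stack=$ P  input=c b z z b $  — expand P -> R U b
step 2: stack=$ b U R  input=c b z z b $  — expand R -> c
step 3: stack=$ b U c  input=c b z z b $  — match c
step 4: stack=$ b U  input=b z z b $  — expand U -> b z z
step 5: stack=$ b z z b  input=b z z b $  — match b
Stack after step 5: $ b z z (top = z).

z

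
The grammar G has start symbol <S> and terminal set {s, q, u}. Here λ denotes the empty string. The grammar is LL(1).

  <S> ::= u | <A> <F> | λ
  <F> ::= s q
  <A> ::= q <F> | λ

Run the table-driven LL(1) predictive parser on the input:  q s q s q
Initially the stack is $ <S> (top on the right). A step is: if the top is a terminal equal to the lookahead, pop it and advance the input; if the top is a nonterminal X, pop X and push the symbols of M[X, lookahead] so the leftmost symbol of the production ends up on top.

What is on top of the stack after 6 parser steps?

step 1: stack=$ <S>  input=q s q s q $  — expand <S> ::= <A> <F>
step 2: stack=$ <F> <A>  input=q s q s q $  — expand <A> ::= q <F>
step 3: stack=$ <F> <F> q  input=q s q s q $  — match q
step 4: stack=$ <F> <F>  input=s q s q $  — expand <F> ::= s q
step 5: stack=$ <F> q s  input=s q s q $  — match s
step 6: stack=$ <F> q  input=q s q $  — match q
Stack after step 6: $ <F> (top = <F>).

<F>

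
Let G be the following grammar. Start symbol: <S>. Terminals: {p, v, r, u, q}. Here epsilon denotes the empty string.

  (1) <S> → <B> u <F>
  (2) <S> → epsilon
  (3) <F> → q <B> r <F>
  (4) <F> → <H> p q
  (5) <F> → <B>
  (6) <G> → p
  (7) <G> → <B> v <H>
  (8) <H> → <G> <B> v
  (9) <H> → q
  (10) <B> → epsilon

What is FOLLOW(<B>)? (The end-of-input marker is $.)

{$, r, u, v}

FIRST(<B>): from <B>→epsilon we get {epsilon}. So FIRST(<B>) = {epsilon}.
FIRST(<S>): from <S>→<B> u <F> we get {u}; from <S>→epsilon we get {epsilon}. So FIRST(<S>) = {epsilon, u}.
FIRST(<G>): from <G>→p we get {p}; from <G>→<B> v <H> we get {v}. So FIRST(<G>) = {p, v}.
FIRST(<H>): from <H>→<G> <B> v we get {p, v}; from <H>→q we get {q}. So FIRST(<H>) = {p, q, v}.
FIRST(<F>): from <F>→q <B> r <F> we get {q}; from <F>→<H> p q we get {p, q, v}; from <F>→<B> we get {epsilon}. So FIRST(<F>) = {epsilon, p, q, v}.
FOLLOW(<S>) includes $ since <S> is the start symbol.
FOLLOW(<S>): <S> appears on no right-hand side. Thus FOLLOW(<S>) = {$}.
FOLLOW(<F>): in <S>→<B> u <F>, the suffix after <F> is empty, so FOLLOW(<F>) ⊇ FOLLOW(<S>) = {$}; in <F>→q <B> r <F>, the suffix after <F> is empty (adds nothing new). Thus FOLLOW(<F>) = {$}.
FOLLOW(<G>): in <H>→<G> <B> v, <G> is followed by <B> v with FIRST {v}. Thus FOLLOW(<G>) = {v}.
FOLLOW(<H>): in <F>→<H> p q, <H> is followed by p q with FIRST {p}; in <G>→<B> v <H>, the suffix after <H> is empty, so FOLLOW(<H>) ⊇ FOLLOW(<G>) = {v}. Thus FOLLOW(<H>) = {p, v}.
FOLLOW(<B>): in <S>→<B> u <F>, <B> is followed by u <F> with FIRST {u}; in <F>→q <B> r <F>, <B> is followed by r <F> with FIRST {r}; in <F>→<B>, the suffix after <B> is empty, so FOLLOW(<B>) ⊇ FOLLOW(<F>) = {$}; in <G>→<B> v <H>, <B> is followed by v <H> with FIRST {v}; in <H>→<G> <B> v, <B> is followed by v with FIRST {v}. Thus FOLLOW(<B>) = {$, r, u, v}.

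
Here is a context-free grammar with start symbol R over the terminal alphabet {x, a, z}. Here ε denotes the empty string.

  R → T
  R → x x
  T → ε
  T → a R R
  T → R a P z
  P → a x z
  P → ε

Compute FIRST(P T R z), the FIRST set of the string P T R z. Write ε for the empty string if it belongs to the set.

{a, x, z}

FIRST(P): from P→a x z we get {a}; from P→ε we get {ε}. So FIRST(P) = {ε, a}.
FIRST(R): from R→T we get {ε, a, x}; from R→x x we get {x}. So FIRST(R) = {ε, a, x}.
FIRST(T): from T→ε we get {ε}; from T→a R R we get {a}; from T→R a P z we get {a, x}. So FIRST(T) = {ε, a, x}.
FIRST(P T R z): take FIRST of each symbol in turn, carrying on past any symbol whose FIRST contains ε; result {a, x, z}.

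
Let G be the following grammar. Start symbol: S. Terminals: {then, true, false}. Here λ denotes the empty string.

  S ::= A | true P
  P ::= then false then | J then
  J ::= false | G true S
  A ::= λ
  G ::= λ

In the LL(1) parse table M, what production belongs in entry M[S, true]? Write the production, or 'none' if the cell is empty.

FIRST(A) = {λ}
FIRST(G) = {λ}
FIRST(S) = {λ, true}  (via A)
FIRST(J) = {false, true}  (via G true S)
FIRST(P) = {false, then, true}  (via J then)
FOLLOW(S) includes $ since S is the start symbol.
FOLLOW(J): in P::=J then, J is followed by then with FIRST {then}. Thus FOLLOW(J) = {then}.
FOLLOW(S): in J::=G true S, the suffix after S is empty, so FOLLOW(S) ⊇ FOLLOW(J) = {then}. Thus FOLLOW(S) = {$, then}.
For S ::= A: FIRST(A) = {λ}, so it goes in M[S, t] for t ∈ {}; since λ ∈ FIRST, also for every t ∈ FOLLOW(S) = {$, then}.
For S ::= true P: FIRST(true P) = {true}, so it goes in M[S, t] for t ∈ {true}.

S ::= true P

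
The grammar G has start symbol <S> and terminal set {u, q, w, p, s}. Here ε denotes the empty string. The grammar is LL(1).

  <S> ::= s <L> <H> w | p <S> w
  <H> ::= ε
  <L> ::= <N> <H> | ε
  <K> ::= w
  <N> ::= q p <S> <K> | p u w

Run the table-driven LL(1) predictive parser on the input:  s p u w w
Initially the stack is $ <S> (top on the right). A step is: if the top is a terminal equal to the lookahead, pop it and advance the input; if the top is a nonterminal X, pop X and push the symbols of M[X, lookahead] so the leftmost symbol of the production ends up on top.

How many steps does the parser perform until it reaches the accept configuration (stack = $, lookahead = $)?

10

step 1: stack=$ <S>  input=s p u w w $  — expand <S> ::= s <L> <H> w
step 2: stack=$ w <H> <L> s  input=s p u w w $  — match s
step 3: stack=$ w <H> <L>  input=p u w w $  — expand <L> ::= <N> <H>
step 4: stack=$ w <H> <H> <N>  input=p u w w $  — expand <N> ::= p u w
step 5: stack=$ w <H> <H> w u p  input=p u w w $  — match p
step 6: stack=$ w <H> <H> w u  input=u w w $  — match u
step 7: stack=$ w <H> <H> w  input=w w $  — match w
step 8: stack=$ w <H> <H>  input=w $  — expand <H> ::= ε
step 9: stack=$ w <H>  input=w $  — expand <H> ::= ε
step 10: stack=$ w  input=w $  — match w
Accept reached after 10 steps.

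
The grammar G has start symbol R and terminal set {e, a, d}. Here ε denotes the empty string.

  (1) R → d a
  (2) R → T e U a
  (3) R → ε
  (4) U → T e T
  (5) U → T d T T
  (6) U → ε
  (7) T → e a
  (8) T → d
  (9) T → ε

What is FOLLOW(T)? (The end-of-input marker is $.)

FIRST(T) = {ε, d, e}
FIRST(R) = {ε, d, e}  (via T e U a)
FIRST(U) = {ε, d, e}  (via T e T, T d T T)
FOLLOW(R) includes $ since R is the start symbol.
FOLLOW(R): R appears on no right-hand side. Thus FOLLOW(R) = {$}.
FOLLOW(U): in R→T e U a, U is followed by a with FIRST {a}. Thus FOLLOW(U) = {a}.
FOLLOW(T): in R→T e U a, T is followed by e U a with FIRST {e}; in U→T e T (occurrence 1), T is followed by e T with FIRST {e}; in U→T e T (occurrence 2), the suffix after T is empty, so FOLLOW(T) ⊇ FOLLOW(U) = {a}; in U→T d T T (occurrence 1), T is followed by d T T with FIRST {d}; in U→T d T T (occurrence 2), T is followed by T with FIRST {ε, d, e}; in U→T d T T (occurrence 2), the suffix after T is nullable, so FOLLOW(T) ⊇ FOLLOW(U) = {a}; in U→T d T T (occurrence 3), the suffix after T is empty, so FOLLOW(T) ⊇ FOLLOW(U) = {a}. Thus FOLLOW(T) = {a, d, e}.

{a, d, e}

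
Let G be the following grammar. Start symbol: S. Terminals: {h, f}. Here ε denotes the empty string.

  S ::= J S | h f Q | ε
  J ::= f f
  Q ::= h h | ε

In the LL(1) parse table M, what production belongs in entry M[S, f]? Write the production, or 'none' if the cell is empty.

S ::= J S

FIRST(J) = {f}
FIRST(Q) = {ε, h}
FIRST(S) = {ε, f, h}  (via J S)
FOLLOW(S) includes $ since S is the start symbol.
FOLLOW(S): in S::=J S, the suffix after S is empty (adds nothing new). Thus FOLLOW(S) = {$}.
For S ::= J S: FIRST(J S) = {f}, so it goes in M[S, t] for t ∈ {f}.
For S ::= h f Q: FIRST(h f Q) = {h}, so it goes in M[S, t] for t ∈ {h}.
For S ::= ε: FIRST(ε) = {ε}, so it goes in M[S, t] for t ∈ {}; since ε ∈ FIRST, also for every t ∈ FOLLOW(S) = {$}.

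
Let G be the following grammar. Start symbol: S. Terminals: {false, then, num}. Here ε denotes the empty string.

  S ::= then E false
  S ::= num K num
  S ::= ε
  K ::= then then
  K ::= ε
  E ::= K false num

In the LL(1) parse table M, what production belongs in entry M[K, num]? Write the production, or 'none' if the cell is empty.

FIRST(S): from S::=then E false we get {then}; from S::=num K num we get {num}; from S::=ε we get {ε}. So FIRST(S) = {ε, num, then}.
FIRST(K): from K::=then then we get {then}; from K::=ε we get {ε}. So FIRST(K) = {ε, then}.
FIRST(E): from E::=K false num we get {false, then}. So FIRST(E) = {false, then}.
FOLLOW(S) includes $ since S is the start symbol.
FOLLOW(K): in S::=num K num, K is followed by num with FIRST {num}; in E::=K false num, K is followed by false num with FIRST {false}. Thus FOLLOW(K) = {false, num}.
For K ::= then then: FIRST(then then) = {then}, so it goes in M[K, t] for t ∈ {then}.
For K ::= ε: FIRST(ε) = {ε}, so it goes in M[K, t] for t ∈ {}; since ε ∈ FIRST, also for every t ∈ FOLLOW(K) = {false, num}.

K ::= ε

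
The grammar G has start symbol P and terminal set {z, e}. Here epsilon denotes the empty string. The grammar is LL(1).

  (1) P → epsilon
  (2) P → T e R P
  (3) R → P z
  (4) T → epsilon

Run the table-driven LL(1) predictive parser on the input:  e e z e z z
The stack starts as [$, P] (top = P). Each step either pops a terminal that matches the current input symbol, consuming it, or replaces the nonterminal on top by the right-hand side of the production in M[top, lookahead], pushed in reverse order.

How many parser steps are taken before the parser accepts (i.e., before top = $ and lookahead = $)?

      Stack          Input          Action
   1  $ P            e e z e z z $  expand P → T e R P
   2  $ P R e T      e e z e z z $  expand T → epsilon
   3  $ P R e        e e z e z z $  match e
   4  $ P R          e z e z z $    expand R → P z
   5  $ P z P        e z e z z $    expand P → T e R P
   6  $ P z P R e T  e z e z z $    expand T → epsilon
   7  $ P z P R e    e z e z z $    match e
   8  $ P z P R      z e z z $      expand R → P z
   9  $ P z P z P    z e z z $      expand P → epsilon
  10  $ P z P z      z e z z $      match z
  11  $ P z P        e z z $        expand P → T e R P
  12  $ P z P R e T  e z z $        expand T → epsilon
  13  $ P z P R e    e z z $        match e
  14  $ P z P R      z z $          expand R → P z
  15  $ P z P z P    z z $          expand P → epsilon
  16  $ P z P z      z z $          match z
  17  $ P z P        z $            expand P → epsilon
  18  $ P z          z $            match z
  19  $ P            $              expand P → epsilon
Accept reached after 19 steps.

19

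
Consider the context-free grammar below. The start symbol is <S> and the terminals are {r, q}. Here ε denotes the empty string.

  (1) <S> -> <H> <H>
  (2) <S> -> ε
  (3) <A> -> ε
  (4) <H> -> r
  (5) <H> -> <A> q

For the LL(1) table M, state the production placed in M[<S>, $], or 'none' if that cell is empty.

<S> -> ε

FIRST(<A>): from <A>->ε we get {ε}. So FIRST(<A>) = {ε}.
FIRST(<H>): from <H>->r we get {r}; from <H>-><A> q we get {q}. So FIRST(<H>) = {q, r}.
FIRST(<S>): from <S>-><H> <H> we get {q, r}; from <S>->ε we get {ε}. So FIRST(<S>) = {ε, q, r}.
FOLLOW(<S>) includes $ since <S> is the start symbol.
FOLLOW(<S>): <S> appears on no right-hand side. Thus FOLLOW(<S>) = {$}.
For <S> -> <H> <H>: FIRST(<H> <H>) = {q, r}, so it goes in M[<S>, t] for t ∈ {q, r}.
For <S> -> ε: FIRST(ε) = {ε}, so it goes in M[<S>, t] for t ∈ {}; since ε ∈ FIRST, also for every t ∈ FOLLOW(<S>) = {$}.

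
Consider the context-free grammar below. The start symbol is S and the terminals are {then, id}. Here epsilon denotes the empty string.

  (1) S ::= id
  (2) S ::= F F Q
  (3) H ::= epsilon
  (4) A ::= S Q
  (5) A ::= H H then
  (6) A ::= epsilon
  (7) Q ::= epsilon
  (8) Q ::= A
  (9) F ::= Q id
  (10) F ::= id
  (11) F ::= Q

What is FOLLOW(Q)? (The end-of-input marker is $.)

FIRST(H) = {epsilon}
FIRST(S) = {epsilon, id, then}  (via F F Q)
FIRST(A) = {epsilon, id, then}  (via S Q, H H then)
FIRST(Q) = {epsilon, id, then}  (via A)
FIRST(F) = {epsilon, id, then}  (via Q id, Q)
FOLLOW(S) includes $ since S is the start symbol.
FOLLOW(H): in A::=H H then (occurrence 1), H is followed by H then with FIRST {then}; in A::=H H then (occurrence 2), H is followed by then with FIRST {then}. Thus FOLLOW(H) = {then}.
FOLLOW(S): in A::=S Q, S is followed by Q with FIRST {epsilon, id, then}; in A::=S Q, the suffix after S is nullable, so FOLLOW(S) ⊇ FOLLOW(A) = {$, id, then}. Thus FOLLOW(S) = {$, id, then}.
FOLLOW(F): in S::=F F Q (occurrence 1), F is followed by F Q with FIRST {epsilon, id, then}; in S::=F F Q (occurrence 1), the suffix after F is nullable, so FOLLOW(F) ⊇ FOLLOW(S) = {$, id, then}; in S::=F F Q (occurrence 2), F is followed by Q with FIRST {epsilon, id, then}; in S::=F F Q (occurrence 2), the suffix after F is nullable, so FOLLOW(F) ⊇ FOLLOW(S) = {$, id, then}. Thus FOLLOW(F) = {$, id, then}.
FOLLOW(A): in Q::=A, the suffix after A is empty, so FOLLOW(A) ⊇ FOLLOW(Q) = {$, id, then}. Thus FOLLOW(A) = {$, id, then}.
FOLLOW(Q): in S::=F F Q, the suffix after Q is empty, so FOLLOW(Q) ⊇ FOLLOW(S) = {$, id, then}; in A::=S Q, the suffix after Q is empty, so FOLLOW(Q) ⊇ FOLLOW(A) = {$, id, then}; in F::=Q id, Q is followed by id with FIRST {id}; in F::=Q, the suffix after Q is empty, so FOLLOW(Q) ⊇ FOLLOW(F) = {$, id, then}. Thus FOLLOW(Q) = {$, id, then}.

{$, id, then}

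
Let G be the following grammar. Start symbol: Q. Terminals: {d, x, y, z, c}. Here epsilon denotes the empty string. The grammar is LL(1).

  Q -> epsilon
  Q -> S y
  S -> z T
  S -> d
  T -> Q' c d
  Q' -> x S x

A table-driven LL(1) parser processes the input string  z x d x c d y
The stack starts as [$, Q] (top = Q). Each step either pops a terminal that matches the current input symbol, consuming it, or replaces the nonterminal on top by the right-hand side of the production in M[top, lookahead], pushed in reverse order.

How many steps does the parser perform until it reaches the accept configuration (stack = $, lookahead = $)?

      Stack          Input            Action
   1  $ Q            z x d x c d y $  expand Q -> S y
   2  $ y S          z x d x c d y $  expand S -> z T
   3  $ y T z        z x d x c d y $  match z
   4  $ y T          x d x c d y $    expand T -> Q' c d
   5  $ y d c Q'     x d x c d y $    expand Q' -> x S x
   6  $ y d c x S x  x d x c d y $    match x
   7  $ y d c x S    d x c d y $      expand S -> d
   8  $ y d c x d    d x c d y $      match d
   9  $ y d c x      x c d y $        match x
  10  $ y d c        c d y $          match c
  11  $ y d          d y $            match d
  12  $ y            y $              match y
Accept reached after 12 steps.

12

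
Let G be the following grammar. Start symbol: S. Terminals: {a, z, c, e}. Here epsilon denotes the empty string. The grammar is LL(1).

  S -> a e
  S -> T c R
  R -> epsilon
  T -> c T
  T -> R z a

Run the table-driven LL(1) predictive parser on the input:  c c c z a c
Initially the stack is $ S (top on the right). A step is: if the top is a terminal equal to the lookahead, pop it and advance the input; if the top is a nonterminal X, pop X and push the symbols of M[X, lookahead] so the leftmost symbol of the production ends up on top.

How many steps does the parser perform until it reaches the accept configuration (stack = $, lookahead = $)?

13

step 1: stack=$ S  input=c c c z a c $  — expand S -> T c R
step 2: stack=$ R c T  input=c c c z a c $  — expand T -> c T
step 3: stack=$ R c T c  input=c c c z a c $  — match c
step 4: stack=$ R c T  input=c c z a c $  — expand T -> c T
step 5: stack=$ R c T c  input=c c z a c $  — match c
step 6: stack=$ R c T  input=c z a c $  — expand T -> c T
step 7: stack=$ R c T c  input=c z a c $  — match c
step 8: stack=$ R c T  input=z a c $  — expand T -> R z a
step 9: stack=$ R c a z R  input=z a c $  — expand R -> epsilon
step 10: stack=$ R c a z  input=z a c $  — match z
step 11: stack=$ R c a  input=a c $  — match a
step 12: stack=$ R c  input=c $  — match c
step 13: stack=$ R  input=$  — expand R -> epsilon
Accept reached after 13 steps.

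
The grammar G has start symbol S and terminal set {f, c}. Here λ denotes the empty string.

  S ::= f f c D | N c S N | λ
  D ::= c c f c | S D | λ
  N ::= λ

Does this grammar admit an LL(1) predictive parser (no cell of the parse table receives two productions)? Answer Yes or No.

FIRST(S) = {λ, c, f}
FIRST(D) = {λ, c, f}
FIRST(N) = {λ}
FOLLOW(S) = {$, c, f}
FOLLOW(D) = {$, c, f}
FOLLOW(N) = {$, c, f}
Cell M[D, $] receives both D ::= S D and D ::= λ — the grammar is not LL(1).

No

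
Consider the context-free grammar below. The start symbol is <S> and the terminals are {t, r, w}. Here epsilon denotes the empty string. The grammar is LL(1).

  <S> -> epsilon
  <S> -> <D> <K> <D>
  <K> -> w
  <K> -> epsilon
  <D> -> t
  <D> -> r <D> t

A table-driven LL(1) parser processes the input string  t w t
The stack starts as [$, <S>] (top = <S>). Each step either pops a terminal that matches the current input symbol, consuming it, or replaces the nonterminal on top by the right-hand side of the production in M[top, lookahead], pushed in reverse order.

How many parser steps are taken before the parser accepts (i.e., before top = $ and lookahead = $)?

step 1: stack=$ <S>  input=t w t $  — expand <S> -> <D> <K> <D>
step 2: stack=$ <D> <K> <D>  input=t w t $  — expand <D> -> t
step 3: stack=$ <D> <K> t  input=t w t $  — match t
step 4: stack=$ <D> <K>  input=w t $  — expand <K> -> w
step 5: stack=$ <D> w  input=w t $  — match w
step 6: stack=$ <D>  input=t $  — expand <D> -> t
step 7: stack=$ t  input=t $  — match t
Accept reached after 7 steps.

7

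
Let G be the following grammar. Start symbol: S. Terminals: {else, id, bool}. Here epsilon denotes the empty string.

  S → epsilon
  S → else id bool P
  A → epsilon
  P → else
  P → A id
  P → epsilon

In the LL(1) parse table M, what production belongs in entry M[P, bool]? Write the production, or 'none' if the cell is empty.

FIRST(S): from S→epsilon we get {epsilon}; from S→else id bool P we get {else}. So FIRST(S) = {epsilon, else}.
FIRST(A): from A→epsilon we get {epsilon}. So FIRST(A) = {epsilon}.
FIRST(P): from P→else we get {else}; from P→A id we get {id}; from P→epsilon we get {epsilon}. So FIRST(P) = {epsilon, else, id}.
FOLLOW(S) includes $ since S is the start symbol.
FOLLOW(S): S appears on no right-hand side. Thus FOLLOW(S) = {$}.
FOLLOW(P): in S→else id bool P, the suffix after P is empty, so FOLLOW(P) ⊇ FOLLOW(S) = {$}. Thus FOLLOW(P) = {$}.
For P → else: FIRST(else) = {else}, so it goes in M[P, t] for t ∈ {else}.
For P → A id: FIRST(A id) = {id}, so it goes in M[P, t] for t ∈ {id}.
For P → epsilon: FIRST(epsilon) = {epsilon}, so it goes in M[P, t] for t ∈ {}; since epsilon ∈ FIRST, also for every t ∈ FOLLOW(P) = {$}.
None of these place a production in M[P, bool].

none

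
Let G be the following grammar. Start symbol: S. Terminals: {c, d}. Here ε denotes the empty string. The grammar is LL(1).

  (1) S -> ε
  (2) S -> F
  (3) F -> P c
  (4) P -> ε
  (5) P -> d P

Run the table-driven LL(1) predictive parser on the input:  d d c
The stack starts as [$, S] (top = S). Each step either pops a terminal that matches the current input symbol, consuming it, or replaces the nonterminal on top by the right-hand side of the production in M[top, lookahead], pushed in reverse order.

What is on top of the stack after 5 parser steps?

d

     Stack    Input    Action
  1  $ S      d d c $  expand S -> F
  2  $ F      d d c $  expand F -> P c
  3  $ c P    d d c $  expand P -> d P
  4  $ c P d  d d c $  match d
  5  $ c P    d c $    expand P -> d P
Stack after step 5: $ c P d (top = d).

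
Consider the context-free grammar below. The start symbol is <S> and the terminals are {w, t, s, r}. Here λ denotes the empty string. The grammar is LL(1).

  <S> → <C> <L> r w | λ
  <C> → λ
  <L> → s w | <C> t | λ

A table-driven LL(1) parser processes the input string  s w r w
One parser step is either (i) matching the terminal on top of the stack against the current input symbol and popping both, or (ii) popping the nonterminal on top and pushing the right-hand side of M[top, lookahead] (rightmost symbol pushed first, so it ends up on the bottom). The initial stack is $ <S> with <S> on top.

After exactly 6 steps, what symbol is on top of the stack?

     Stack          Input      Action
  1  $ <S>          s w r w $  expand <S> → <C> <L> r w
  2  $ w r <L> <C>  s w r w $  expand <C> → λ
  3  $ w r <L>      s w r w $  expand <L> → s w
  4  $ w r w s      s w r w $  match s
  5  $ w r w        w r w $    match w
  6  $ w r          r w $      match r
Stack after step 6: $ w (top = w).

w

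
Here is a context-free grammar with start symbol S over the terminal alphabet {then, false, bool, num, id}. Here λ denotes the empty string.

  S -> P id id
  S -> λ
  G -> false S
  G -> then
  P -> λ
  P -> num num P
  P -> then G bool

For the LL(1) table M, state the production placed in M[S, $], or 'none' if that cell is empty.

FIRST(G): from G->false S we get {false}; from G->then we get {then}. So FIRST(G) = {false, then}.
FIRST(P): from P->λ we get {λ}; from P->num num P we get {num}; from P->then G bool we get {then}. So FIRST(P) = {λ, num, then}.
FIRST(S): from S->P id id we get {id, num, then}; from S->λ we get {λ}. So FIRST(S) = {λ, id, num, then}.
FOLLOW(S) includes $ since S is the start symbol.
FOLLOW(G): in P->then G bool, G is followed by bool with FIRST {bool}. Thus FOLLOW(G) = {bool}.
FOLLOW(S): in G->false S, the suffix after S is empty, so FOLLOW(S) ⊇ FOLLOW(G) = {bool}. Thus FOLLOW(S) = {$, bool}.
For S -> P id id: FIRST(P id id) = {id, num, then}, so it goes in M[S, t] for t ∈ {id, num, then}.
For S -> λ: FIRST(λ) = {λ}, so it goes in M[S, t] for t ∈ {}; since λ ∈ FIRST, also for every t ∈ FOLLOW(S) = {$, bool}.

S -> λ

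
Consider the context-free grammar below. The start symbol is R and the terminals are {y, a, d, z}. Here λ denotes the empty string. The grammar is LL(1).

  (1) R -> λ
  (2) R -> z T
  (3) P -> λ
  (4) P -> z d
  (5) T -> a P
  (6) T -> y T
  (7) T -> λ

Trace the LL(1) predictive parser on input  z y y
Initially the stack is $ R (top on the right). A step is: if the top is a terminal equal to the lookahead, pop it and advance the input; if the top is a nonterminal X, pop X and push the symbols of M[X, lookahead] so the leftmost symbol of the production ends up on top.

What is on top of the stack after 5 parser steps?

y

step 1: stack=$ R  input=z y y $  — expand R -> z T
step 2: stack=$ T z  input=z y y $  — match z
step 3: stack=$ T  input=y y $  — expand T -> y T
step 4: stack=$ T y  input=y y $  — match y
step 5: stack=$ T  input=y $  — expand T -> y T
Stack after step 5: $ T y (top = y).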